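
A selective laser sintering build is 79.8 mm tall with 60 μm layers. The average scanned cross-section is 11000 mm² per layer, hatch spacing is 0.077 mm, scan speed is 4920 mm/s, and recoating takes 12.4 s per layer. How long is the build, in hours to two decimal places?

15.31 hours

Layers = ⌈79.8/0.06⌉ = 1330.
Per-layer scan distance: 11000 / 0.077 → 142857.1 mm.
Per-layer scan time: 142857.1 / 4920 → 29.036 s.
Per-layer time: 29.036 + 12.4 → 41.436 s.
Total: 1330 × 41.436 s = 55109.88 s → 15.31 hours.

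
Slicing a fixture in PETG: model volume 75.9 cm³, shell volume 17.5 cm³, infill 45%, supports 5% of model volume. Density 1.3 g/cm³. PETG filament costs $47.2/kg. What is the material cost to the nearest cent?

Interior volume: 75.9 − 17.5 → 58.4 cm³.
Infill deposited = 0.45 × 58.4 = 26.28 cm³.
Support: 0.05 × 75.9 → 3.795 cm³.
Total printed volume = 17.5 + 26.28 + 3.795 = 47.575 cm³.
Mass = 47.575 × 1.3, so 61.8475 g.
At $47.2/kg: 61.8475/1000 × 47.2 = $2.92.

$2.92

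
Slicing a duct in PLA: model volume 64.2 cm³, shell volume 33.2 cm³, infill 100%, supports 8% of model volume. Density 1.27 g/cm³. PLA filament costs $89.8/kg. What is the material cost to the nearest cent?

Interior volume: 64.2 − 33.2 → 31 cm³.
Infill deposited = 1.00 × 31, so 31 cm³.
Support = 0.08 × 64.2 = 5.136 cm³.
Total extruded: 33.2 + 31 + 5.136 → 69.336 cm³.
Mass = 69.336 × 1.27, so 88.05672 g.
Cost = 88.05672 g / 1000 × $89.8/kg = $7.91.

$7.91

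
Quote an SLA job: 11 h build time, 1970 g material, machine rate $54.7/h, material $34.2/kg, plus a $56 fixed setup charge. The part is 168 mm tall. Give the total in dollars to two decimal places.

Time charge: 54.7 × 11 → $601.70.
Material charge = 34.2 × 1970/1000 = $67.374.
Adding setup: 601.70 + 67.374 + 56 → 725.074 ≈ $725.07.

$725.07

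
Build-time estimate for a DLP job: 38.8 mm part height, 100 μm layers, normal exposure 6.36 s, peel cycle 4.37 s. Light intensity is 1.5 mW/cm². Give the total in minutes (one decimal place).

69.4 minutes

Layer count = ceil(38.8 / 0.1) = 388.
Per-layer time = 6.36 + 4.37, so 10.73 s.
Build time: 388 × 10.73 s = 4163.24 s, i.e. 69.4 minutes.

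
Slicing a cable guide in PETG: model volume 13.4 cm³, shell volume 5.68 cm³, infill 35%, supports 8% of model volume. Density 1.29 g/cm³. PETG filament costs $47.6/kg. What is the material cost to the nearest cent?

Interior volume = 13.4 − 5.68, so 7.72 cm³.
Deposited infill: 0.35 × 7.72 → 2.702 cm³.
Support: 0.08 × 13.4 → 1.072 cm³.
Total printed volume = 5.68 + 2.702 + 1.072, so 9.454 cm³.
Mass = 9.454 × 1.29 = 12.19566 g.
At $47.6/kg: 12.19566/1000 × 47.6 = $0.58.

$0.58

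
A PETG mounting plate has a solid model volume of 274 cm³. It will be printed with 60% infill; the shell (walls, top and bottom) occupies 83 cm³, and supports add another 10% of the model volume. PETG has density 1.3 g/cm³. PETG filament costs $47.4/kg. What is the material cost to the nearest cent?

Volume inside the shell: 274 − 83 → 191 cm³.
Infill volume = 0.60 × 191 = 114.6 cm³.
Support: 0.10 × 274 → 27.4 cm³.
Deposited volume = 83 + 114.6 + 27.4, so 225 cm³.
Mass: 225 × 1.3 → 292.5 g.
Cost = 292.5 g / 1000 × $47.4/kg = $13.86.

$13.86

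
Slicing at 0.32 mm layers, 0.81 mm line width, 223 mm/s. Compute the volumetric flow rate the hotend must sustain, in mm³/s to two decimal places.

57.80

Bead cross-section = 0.32 × 0.81 = 0.2592 mm².
Volumetric flow = 223 × 0.2592 = 57.80 mm³/s.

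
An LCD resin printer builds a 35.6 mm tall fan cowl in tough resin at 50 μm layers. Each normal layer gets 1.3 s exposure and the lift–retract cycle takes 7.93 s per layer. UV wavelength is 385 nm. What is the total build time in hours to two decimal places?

1.83 hours

Layers = ⌈35.6/0.05⌉ = 712.
Per-layer time: 1.3 + 7.93 → 9.23 s.
Total = 712 × 9.23 = 6571.76 s = 1.83 hours.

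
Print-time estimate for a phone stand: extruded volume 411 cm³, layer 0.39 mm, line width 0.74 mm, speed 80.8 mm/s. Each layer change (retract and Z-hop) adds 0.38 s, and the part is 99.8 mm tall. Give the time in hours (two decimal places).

Bead cross-section: 0.39 × 0.74 → 0.2886 mm².
Toolpath length = 411 cm³ / 0.2886 mm² = 411000 / 0.2886 = 1424116.4 mm.
Extrusion time = 1424116.4 / 80.8, so 17625.2 s.
Number of layers: 99.8 / 0.39 → 256 (rounded up).
Layer-change overhead = 256 × 0.38 = 97.28 s.
Total = 17625.2 + 97.28 = 17722.48 s = 4.92 hours.

4.92 hours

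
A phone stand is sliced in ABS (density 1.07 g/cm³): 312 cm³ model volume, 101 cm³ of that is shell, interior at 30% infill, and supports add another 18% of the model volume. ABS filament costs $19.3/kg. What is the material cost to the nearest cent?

Volume inside the shell = 312 − 101 = 211 cm³.
Infill volume: 0.30 × 211 → 63.3 cm³.
Support: 0.18 × 312 → 56.16 cm³.
Total printed volume: 101 + 63.3 + 56.16 → 220.46 cm³.
Mass = 220.46 × 1.07 = 235.8922 g.
At $19.3/kg: 235.8922/1000 × 19.3 = $4.55.

$4.55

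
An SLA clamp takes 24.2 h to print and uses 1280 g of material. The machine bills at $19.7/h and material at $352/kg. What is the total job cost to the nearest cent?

Machine cost = 19.7 × 24.2, so $476.74.
Material charge = 352 × 1280/1000, so $450.56.
Job cost: 476.74 + 450.56 = $927.30.

$927.30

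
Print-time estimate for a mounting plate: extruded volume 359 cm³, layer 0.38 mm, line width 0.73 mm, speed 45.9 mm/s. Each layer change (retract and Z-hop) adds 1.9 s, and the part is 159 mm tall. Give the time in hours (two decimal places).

8.05 hours

Bead cross-section = 0.38 × 0.73, so 0.2774 mm².
Total extruded path = 359000/0.2774 = 1294160.1 mm.
Extrusion time = 1294160.1 / 45.9 = 28195.2 s.
Layers = ⌈159/0.38⌉ = 419.
Layer-change overhead: 419 × 1.9 → 796.1 s.
Altogether 28195.2 + 796.1 = 28991.3 s, i.e. 8.05 hours.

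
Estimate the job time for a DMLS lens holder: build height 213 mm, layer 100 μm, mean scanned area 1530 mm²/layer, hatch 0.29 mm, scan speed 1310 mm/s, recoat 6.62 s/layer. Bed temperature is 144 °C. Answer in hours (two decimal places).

6.30 hours

Layers = ⌈213/0.1⌉ = 2130.
Per-layer scan distance = 1530 / 0.29, so 5275.9 mm.
Laser time per layer = 5275.9 / 1310, so 4.0274 s.
Layer cycle = 4.0274 + 6.62, so 10.6474 s.
2130 layers × 10.6474 s/layer = 22678.962 s, i.e. 6.30 hours.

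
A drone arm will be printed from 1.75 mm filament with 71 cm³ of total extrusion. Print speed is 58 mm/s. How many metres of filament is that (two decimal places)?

Cross-section of 1.75 mm filament: π·(1.75/2)² = 2.4053 mm².
Length = 71 cm³ / 2.4053 mm² = 71000 / 2.4053 = 29518.15 mm = 29.52 m.

29.52 m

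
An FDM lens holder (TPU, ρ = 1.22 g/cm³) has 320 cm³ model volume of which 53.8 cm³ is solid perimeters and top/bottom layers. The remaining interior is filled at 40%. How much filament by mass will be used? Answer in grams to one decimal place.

Infill region = 320 − 53.8 = 266.2 cm³.
Deposited infill = 0.40 × 266.2 = 106.48 cm³.
Total extruded: 53.8 + 106.48 → 160.28 cm³.
Mass = 160.28 × 1.22 = 195.5416 g.

195.5 g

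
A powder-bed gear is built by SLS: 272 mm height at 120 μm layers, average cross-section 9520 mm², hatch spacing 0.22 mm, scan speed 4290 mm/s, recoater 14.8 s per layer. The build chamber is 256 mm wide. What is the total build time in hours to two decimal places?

15.67 hours

Layer count = ceil(272 / 0.12) = 2267.
Hatch length per layer = 9520 / 0.22 = 43272.7 mm.
Per-layer scan time = 43272.7 / 4290, so 10.0869 s.
Per-layer time = 10.0869 + 14.8, so 24.8869 s.
Build time = 2267 × 24.8869 = 56418.6023 s = 15.67 hours.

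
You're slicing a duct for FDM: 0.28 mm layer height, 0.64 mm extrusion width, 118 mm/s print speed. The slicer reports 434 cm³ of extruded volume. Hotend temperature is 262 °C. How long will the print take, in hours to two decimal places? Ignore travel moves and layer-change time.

Bead cross-section = 0.28 × 0.64, so 0.1792 mm².
Path length: 434000 mm³ / 0.1792 mm² → 2421875 mm.
Print-move time: 2421875 / 118 → 20524.4 s.
Converting: 20524.4 s = 5.70 hours.

5.70 hours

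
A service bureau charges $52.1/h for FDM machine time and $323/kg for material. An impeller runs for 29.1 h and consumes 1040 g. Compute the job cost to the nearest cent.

$1852.03

Machine-time cost = 52.1 × 29.1, so $1516.11.
Material charge: 323 × 1040/1000 → $335.92.
Job cost: 1516.11 + 335.92 = $1852.03.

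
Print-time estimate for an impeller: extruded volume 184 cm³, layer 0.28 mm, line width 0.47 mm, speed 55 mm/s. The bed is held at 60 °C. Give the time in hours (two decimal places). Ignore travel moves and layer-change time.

Line area = 0.28 × 0.47 = 0.1316 mm².
Toolpath length = 184 cm³ / 0.1316 mm² = 184000 / 0.1316 = 1398176.3 mm.
Extrusion time = 1398176.3 / 55 = 25421.4 s.
In the requested units: 25421.4 s = 7.06 hours.

7.06 hours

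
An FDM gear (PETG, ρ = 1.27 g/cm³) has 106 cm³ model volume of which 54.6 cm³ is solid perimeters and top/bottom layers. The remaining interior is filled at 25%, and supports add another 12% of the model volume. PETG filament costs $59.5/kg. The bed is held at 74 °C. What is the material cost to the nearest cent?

Infill region = 106 − 54.6, so 51.4 cm³.
Deposited infill = 0.25 × 51.4, so 12.85 cm³.
Support = 0.12 × 106 = 12.72 cm³.
Deposited volume = 54.6 + 12.85 + 12.72, so 80.17 cm³.
Mass: 80.17 × 1.27 → 101.8159 g.
Cost = 101.8159 g / 1000 × $59.5/kg = $6.06.

$6.06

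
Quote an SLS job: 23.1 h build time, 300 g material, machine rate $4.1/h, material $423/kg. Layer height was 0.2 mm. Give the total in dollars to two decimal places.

$221.61

Machine cost: 4.1 × 23.1 → $94.71.
Feedstock cost = 423 × 300/1000 = $126.90.
Job cost: 94.71 + 126.90 = $221.61.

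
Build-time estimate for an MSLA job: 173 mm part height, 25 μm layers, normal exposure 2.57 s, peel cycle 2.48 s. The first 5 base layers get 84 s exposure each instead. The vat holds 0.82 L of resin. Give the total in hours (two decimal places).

Layers = ⌈173/0.025⌉ = 6920.
Base layers = 5 × (84 + 2.48), so 432.4 s.
Normal layers = 6915 × (2.57 + 2.48), so 34920.75 s.
Sum: 432.4 + 34920.75 = 35353.15 s → 9.82 hours.

9.82 hours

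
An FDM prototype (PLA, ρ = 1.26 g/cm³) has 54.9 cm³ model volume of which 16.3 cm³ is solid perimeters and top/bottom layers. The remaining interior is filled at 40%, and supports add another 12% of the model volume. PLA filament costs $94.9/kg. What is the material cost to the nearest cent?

Volume inside the shell = 54.9 − 16.3 = 38.6 cm³.
Deposited infill: 0.40 × 38.6 → 15.44 cm³.
Support = 0.12 × 54.9 = 6.588 cm³.
Total printed volume: 16.3 + 15.44 + 6.588 → 38.328 cm³.
Mass = 38.328 × 1.26 = 48.29328 g.
At $94.9/kg: 48.29328/1000 × 94.9 = $4.58.

$4.58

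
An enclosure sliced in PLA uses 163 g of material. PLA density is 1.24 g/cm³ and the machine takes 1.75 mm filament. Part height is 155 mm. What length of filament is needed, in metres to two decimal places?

54.65 m

Volume = 163 g / 1.24 g·cm⁻³ = 131.4516 cm³ = 131451.6 mm³.
Cross-section of 1.75 mm filament: π·(1.75/2)² = 2.4053 mm².
L = V/A = 131451.6/2.4053 = 54650.81 mm → 54.65 m.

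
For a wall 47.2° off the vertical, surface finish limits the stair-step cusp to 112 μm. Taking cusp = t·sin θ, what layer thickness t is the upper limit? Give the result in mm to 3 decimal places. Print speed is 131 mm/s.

Layer height = cusp / sin(47.2°) = 0.112 / 0.7337 = 0.153 mm.

0.153 mm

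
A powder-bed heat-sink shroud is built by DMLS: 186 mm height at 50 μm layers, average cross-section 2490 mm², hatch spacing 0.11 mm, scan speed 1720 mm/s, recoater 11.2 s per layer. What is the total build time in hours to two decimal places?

Number of layers: 186 / 0.05 → 3720 (rounded up).
Hatch length per layer = 2490 / 0.11 = 22636.4 mm.
Per-layer scan time = 22636.4 / 1720, so 13.1607 s.
Per-layer time: 13.1607 + 11.2 → 24.3607 s.
Build time = 3720 × 24.3607 = 90621.804 s = 25.17 hours.

25.17 hours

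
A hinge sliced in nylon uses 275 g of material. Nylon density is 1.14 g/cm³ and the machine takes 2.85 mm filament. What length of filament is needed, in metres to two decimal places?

37.81 m

Extruded volume: 275/1.14 = 241.2281 cm³ (241228.1 mm³).
Cross-section of 2.85 mm filament: π·(2.85/2)² = 6.3794 mm².
L = V/A = 241228.1/6.3794 = 37813.6 mm → 37.81 m.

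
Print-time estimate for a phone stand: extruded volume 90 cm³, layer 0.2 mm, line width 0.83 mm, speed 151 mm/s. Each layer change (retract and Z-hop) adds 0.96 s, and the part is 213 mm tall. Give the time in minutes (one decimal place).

76.9 minutes

Bead cross-section: 0.2 × 0.83 → 0.166 mm².
Path length: 90000 mm³ / 0.166 mm² → 542168.7 mm.
Extrusion time = 542168.7 / 151, so 3590.5 s.
Number of layers: 213 / 0.2 → 1065 (rounded up).
Z-hop total = 1065 × 0.96, so 1022.4 s.
Altogether 3590.5 + 1022.4 = 4612.9 s, i.e. 76.9 minutes.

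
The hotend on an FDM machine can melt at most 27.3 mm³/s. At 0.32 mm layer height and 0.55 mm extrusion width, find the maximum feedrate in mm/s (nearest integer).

A: 0.32 × 0.55 → 0.176 mm².
Max speed = 27.3 / 0.176 = 155.11 ≈ 155 mm/s.

155 mm/s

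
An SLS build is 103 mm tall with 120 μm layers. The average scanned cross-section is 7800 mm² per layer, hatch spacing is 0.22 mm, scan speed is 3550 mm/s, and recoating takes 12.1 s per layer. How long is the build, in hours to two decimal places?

Layer count = ceil(103 / 0.12) = 859.
Scan path per layer: 7800 / 0.22 → 35454.5 mm.
Per-layer scan time = 35454.5 / 3550, so 9.9872 s.
Per-layer time: 9.9872 + 12.1 → 22.0872 s.
Build time = 859 × 22.0872 = 18972.9048 s = 5.27 hours.

5.27 hours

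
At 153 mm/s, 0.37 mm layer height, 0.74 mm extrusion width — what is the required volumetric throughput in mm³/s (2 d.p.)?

41.89

A = 0.37 × 0.74 = 0.2738 mm².
Volumetric flow = 153 × 0.2738 = 41.89 mm³/s.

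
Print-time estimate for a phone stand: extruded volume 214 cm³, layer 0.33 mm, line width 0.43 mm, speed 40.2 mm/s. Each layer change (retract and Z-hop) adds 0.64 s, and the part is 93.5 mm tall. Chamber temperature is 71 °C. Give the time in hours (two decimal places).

10.47 hours

Bead cross-section = 0.33 × 0.43 = 0.1419 mm².
Path length: 214000 mm³ / 0.1419 mm² → 1508104.3 mm.
Extrusion time = 1508104.3 / 40.2, so 37515 s.
Number of layers: 93.5 / 0.33 → 284 (rounded up).
Z-hop total = 284 × 0.64 = 181.76 s.
Total = 37515 + 181.76 = 37696.76 s = 10.47 hours.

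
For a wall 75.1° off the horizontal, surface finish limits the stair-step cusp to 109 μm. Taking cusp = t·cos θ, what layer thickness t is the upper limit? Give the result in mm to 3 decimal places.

cos(75.1°) = 0.2571; t_max = 0.109/0.2571 = 0.424 mm.

0.424 mm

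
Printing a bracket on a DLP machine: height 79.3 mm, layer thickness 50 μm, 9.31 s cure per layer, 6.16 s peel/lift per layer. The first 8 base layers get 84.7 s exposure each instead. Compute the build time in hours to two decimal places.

6.98 hours

Layers = ⌈79.3/0.05⌉ = 1586.
Burn-in layers: 8 × (84.7 + 6.16) → 726.88 s.
Normal layers: 1578 × (9.31 + 6.16) → 24411.66 s.
Total = 726.88 + 24411.66 = 25138.54 s = 6.98 hours.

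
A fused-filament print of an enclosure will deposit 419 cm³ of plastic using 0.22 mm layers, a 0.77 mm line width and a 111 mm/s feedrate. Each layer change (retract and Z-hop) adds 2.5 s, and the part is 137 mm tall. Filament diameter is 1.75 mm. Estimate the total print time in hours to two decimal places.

6.62 hours

Extrusion cross-section = 0.22 × 0.77 = 0.1694 mm².
Toolpath length = 419 cm³ / 0.1694 mm² = 419000 / 0.1694 = 2473435.7 mm.
Time extruding = 2473435.7 / 111 = 22283.2 s.
Number of layers: 137 / 0.22 → 623 (rounded up).
Layer-change overhead = 623 × 2.5 = 1557.5 s.
Total = 22283.2 + 1557.5 = 23840.7 s = 6.62 hours.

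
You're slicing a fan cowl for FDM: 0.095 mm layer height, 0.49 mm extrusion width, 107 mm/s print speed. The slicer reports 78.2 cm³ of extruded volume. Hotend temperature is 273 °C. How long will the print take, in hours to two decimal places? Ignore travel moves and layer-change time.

Line area: 0.095 × 0.49 → 0.04655 mm².
Total extruded path = 78200/0.04655 = 1679914.1 mm.
Print-move time: 1679914.1 / 107 → 15700.1 s.
Converting: 15700.1 s = 4.36 hours.

4.36 hours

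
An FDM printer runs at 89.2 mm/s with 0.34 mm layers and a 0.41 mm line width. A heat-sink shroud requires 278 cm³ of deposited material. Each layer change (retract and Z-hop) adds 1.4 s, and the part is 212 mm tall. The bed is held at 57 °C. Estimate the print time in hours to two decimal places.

6.45 hours

Line area = 0.34 × 0.41 = 0.1394 mm².
Path length: 278000 mm³ / 0.1394 mm² → 1994261.1 mm.
Time extruding = 1994261.1 / 89.2 = 22357.2 s.
Layers = ⌈212/0.34⌉ = 624.
Non-print overhead = 624 × 1.4, so 873.6 s.
Altogether 22357.2 + 873.6 = 23230.8 s, i.e. 6.45 hours.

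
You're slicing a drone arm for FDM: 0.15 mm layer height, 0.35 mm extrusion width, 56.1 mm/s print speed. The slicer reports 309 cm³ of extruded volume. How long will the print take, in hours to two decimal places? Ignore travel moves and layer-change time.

29.14 hours

Bead cross-section = 0.15 × 0.35 = 0.0525 mm².
Total extruded path = 309000/0.0525 = 5885714.3 mm.
Time extruding = 5885714.3 / 56.1, so 104914.7 s.
104914.7 s = 29.14 hours.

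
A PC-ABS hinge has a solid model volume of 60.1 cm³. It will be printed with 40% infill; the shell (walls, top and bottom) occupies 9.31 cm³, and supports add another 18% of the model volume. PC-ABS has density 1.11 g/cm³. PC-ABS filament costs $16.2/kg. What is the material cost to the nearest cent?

Interior volume = 60.1 − 9.31 = 50.79 cm³.
Deposited infill = 0.40 × 50.79 = 20.316 cm³.
Support: 0.18 × 60.1 → 10.818 cm³.
Deposited volume = 9.31 + 20.316 + 10.818, so 40.444 cm³.
Mass: 40.444 × 1.11 → 44.89284 g.
Cost = 44.89284 g / 1000 × $16.2/kg = $0.73.

$0.73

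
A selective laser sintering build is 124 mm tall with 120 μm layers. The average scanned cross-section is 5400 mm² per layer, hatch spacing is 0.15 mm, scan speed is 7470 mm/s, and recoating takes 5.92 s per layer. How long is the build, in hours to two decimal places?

Layers = ⌈124/0.12⌉ = 1034.
Hatch length per layer = 5400 / 0.15 = 36000 mm.
Per-layer scan time: 36000 / 7470 → 4.8193 s.
Per-layer time: 4.8193 + 5.92 → 10.7393 s.
1034 layers × 10.7393 s/layer = 11104.4362 s, i.e. 3.08 hours.

3.08 hours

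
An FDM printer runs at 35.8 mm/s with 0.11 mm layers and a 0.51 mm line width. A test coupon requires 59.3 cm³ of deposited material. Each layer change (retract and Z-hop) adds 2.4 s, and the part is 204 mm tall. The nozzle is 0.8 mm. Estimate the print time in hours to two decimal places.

Line area = 0.11 × 0.51 = 0.0561 mm².
Total extruded path = 59300/0.0561 = 1057041 mm.
Time extruding = 1057041 / 35.8, so 29526.3 s.
Number of layers: 204 / 0.11 → 1855 (rounded up).
Z-hop total = 1855 × 2.4 = 4452 s.
Total = 29526.3 + 4452 = 33978.3 s = 9.44 hours.

9.44 hours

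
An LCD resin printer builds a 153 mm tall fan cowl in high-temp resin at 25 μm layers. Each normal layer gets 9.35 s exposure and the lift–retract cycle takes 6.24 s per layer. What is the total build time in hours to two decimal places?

Layer count = ceil(153 / 0.025) = 6120.
Cycle time = 9.35 + 6.24, so 15.59 s.
Build time: 6120 × 15.59 s = 95410.8 s, i.e. 26.50 hours.

26.50 hours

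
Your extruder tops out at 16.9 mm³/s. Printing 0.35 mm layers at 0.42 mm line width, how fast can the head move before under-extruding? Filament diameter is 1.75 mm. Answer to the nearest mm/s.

Bead cross-section = 0.35 × 0.42 = 0.147 mm².
Max speed = 16.9 / 0.147 = 114.97 ≈ 115 mm/s.

115 mm/s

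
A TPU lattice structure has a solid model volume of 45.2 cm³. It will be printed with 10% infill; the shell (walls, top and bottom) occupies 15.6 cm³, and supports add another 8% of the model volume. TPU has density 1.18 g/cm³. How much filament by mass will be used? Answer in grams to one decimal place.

Infill region = 45.2 − 15.6 = 29.6 cm³.
Infill deposited = 0.10 × 29.6 = 2.96 cm³.
Support: 0.08 × 45.2 → 3.616 cm³.
Total extruded: 15.6 + 2.96 + 3.616 → 22.176 cm³.
Mass: 22.176 × 1.18 → 26.16768 g.

26.2 g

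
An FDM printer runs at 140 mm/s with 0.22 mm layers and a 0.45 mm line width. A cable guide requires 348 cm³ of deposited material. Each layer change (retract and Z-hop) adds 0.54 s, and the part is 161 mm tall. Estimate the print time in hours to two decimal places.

Extrusion cross-section: 0.22 × 0.45 → 0.099 mm².
Path length: 348000 mm³ / 0.099 mm² → 3515151.5 mm.
Print-move time: 3515151.5 / 140 → 25108.2 s.
Layer count = ceil(161 / 0.22) = 732.
Non-print overhead = 732 × 0.54 = 395.28 s.
Altogether 25108.2 + 395.28 = 25503.48 s, i.e. 7.08 hours.

7.08 hours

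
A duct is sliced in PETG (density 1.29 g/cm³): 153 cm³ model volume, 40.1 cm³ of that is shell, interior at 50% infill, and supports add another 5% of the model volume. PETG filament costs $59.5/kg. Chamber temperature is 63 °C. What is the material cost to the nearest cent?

$8.00

Interior volume: 153 − 40.1 → 112.9 cm³.
Deposited infill = 0.50 × 112.9 = 56.45 cm³.
Support = 0.05 × 153, so 7.65 cm³.
Total printed volume: 40.1 + 56.45 + 7.65 → 104.2 cm³.
Mass = 104.2 × 1.29 = 134.418 g.
Cost = 134.418 g / 1000 × $59.5/kg = $8.00.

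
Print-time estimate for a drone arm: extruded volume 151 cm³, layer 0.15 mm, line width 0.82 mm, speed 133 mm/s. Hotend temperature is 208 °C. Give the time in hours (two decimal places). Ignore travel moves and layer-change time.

2.56 hours

Bead cross-section = 0.15 × 0.82, so 0.123 mm².
Total extruded path = 151000/0.123 = 1227642.3 mm.
Time extruding: 1227642.3 / 133 → 9230.4 s.
9230.4 s = 2.56 hours.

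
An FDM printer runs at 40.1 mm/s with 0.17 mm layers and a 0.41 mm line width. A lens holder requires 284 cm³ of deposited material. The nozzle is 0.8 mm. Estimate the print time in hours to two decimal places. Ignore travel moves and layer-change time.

28.23 hours

Bead cross-section: 0.17 × 0.41 → 0.0697 mm².
Toolpath length = 284 cm³ / 0.0697 mm² = 284000 / 0.0697 = 4074605.5 mm.
Extrusion time = 4074605.5 / 40.1 = 101611.1 s.
101611.1 s = 28.23 hours.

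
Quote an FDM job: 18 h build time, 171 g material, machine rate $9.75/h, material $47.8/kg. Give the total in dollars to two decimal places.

Machine cost = 9.75 × 18 = $175.50.
Material cost: 47.8 × 171/1000 → $8.1738.
Total = 175.50 + 8.1738 = 183.6738 ≈ $183.67.

$183.67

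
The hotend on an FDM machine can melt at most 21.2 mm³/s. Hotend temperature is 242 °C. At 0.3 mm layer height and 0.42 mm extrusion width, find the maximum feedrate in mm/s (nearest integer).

168 mm/s

Bead cross-section = 0.3 × 0.42 = 0.126 mm².
Max speed = 21.2 / 0.126 = 168.25 ≈ 168 mm/s.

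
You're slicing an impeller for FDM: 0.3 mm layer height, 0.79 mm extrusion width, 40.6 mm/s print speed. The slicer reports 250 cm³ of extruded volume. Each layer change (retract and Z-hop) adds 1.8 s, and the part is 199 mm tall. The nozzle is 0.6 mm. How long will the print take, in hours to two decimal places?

7.55 hours

Line area: 0.3 × 0.79 → 0.237 mm².
Toolpath length = 250 cm³ / 0.237 mm² = 250000 / 0.237 = 1054852.3 mm.
Print-move time = 1054852.3 / 40.6, so 25981.6 s.
Layer count = ceil(199 / 0.3) = 664.
Z-hop total = 664 × 1.8 = 1195.2 s.
Total = 25981.6 + 1195.2 = 27176.8 s = 7.55 hours.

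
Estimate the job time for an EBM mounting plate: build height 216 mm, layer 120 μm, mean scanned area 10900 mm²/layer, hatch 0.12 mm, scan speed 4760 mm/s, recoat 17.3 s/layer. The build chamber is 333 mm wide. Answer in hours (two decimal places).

Layers = ⌈216/0.12⌉ = 1800.
Per-layer scan distance = 10900 / 0.12 = 90833.3 mm.
Beam time per layer = 90833.3 / 4760, so 19.0826 s.
Layer cycle = 19.0826 + 17.3 = 36.3826 s.
Total: 1800 × 36.3826 s = 65488.68 s → 18.19 hours.

18.19 hours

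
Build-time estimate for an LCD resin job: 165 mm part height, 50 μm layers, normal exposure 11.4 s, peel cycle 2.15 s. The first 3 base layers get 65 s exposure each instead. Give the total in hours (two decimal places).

Number of layers: 165 / 0.05 → 3300 (rounded up).
Base layers = 3 × (65 + 2.15), so 201.45 s.
Remaining layers: 3297 × (11.4 + 2.15) → 44674.35 s.
Sum: 201.45 + 44674.35 = 44875.8 s → 12.47 hours.

12.47 hours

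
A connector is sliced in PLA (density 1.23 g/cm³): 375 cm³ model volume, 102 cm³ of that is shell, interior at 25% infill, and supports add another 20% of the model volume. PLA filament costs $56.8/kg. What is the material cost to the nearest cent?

Interior volume = 375 − 102, so 273 cm³.
Deposited infill = 0.25 × 273 = 68.25 cm³.
Support = 0.20 × 375, so 75 cm³.
Deposited volume = 102 + 68.25 + 75 = 245.25 cm³.
Mass = 245.25 × 1.23 = 301.6575 g.
Cost = 301.6575 g / 1000 × $56.8/kg = $17.13.

$17.13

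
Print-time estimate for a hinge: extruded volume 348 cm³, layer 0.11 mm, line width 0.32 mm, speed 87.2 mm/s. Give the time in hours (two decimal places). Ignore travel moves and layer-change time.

31.49 hours

Extrusion cross-section = 0.11 × 0.32, so 0.0352 mm².
Path length: 348000 mm³ / 0.0352 mm² → 9886363.6 mm.
Extrusion time = 9886363.6 / 87.2, so 113375.7 s.
In the requested units: 113375.7 s = 31.49 hours.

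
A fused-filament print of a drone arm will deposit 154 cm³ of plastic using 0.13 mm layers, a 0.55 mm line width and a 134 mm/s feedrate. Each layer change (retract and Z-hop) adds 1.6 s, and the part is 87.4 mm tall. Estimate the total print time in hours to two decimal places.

Extrusion cross-section = 0.13 × 0.55, so 0.0715 mm².
Toolpath length = 154 cm³ / 0.0715 mm² = 154000 / 0.0715 = 2153846.2 mm.
Extrusion time = 2153846.2 / 134 = 16073.5 s.
Number of layers: 87.4 / 0.13 → 673 (rounded up).
Layer-change overhead = 673 × 1.6, so 1076.8 s.
Altogether 16073.5 + 1076.8 = 17150.3 s, i.e. 4.76 hours.

4.76 hours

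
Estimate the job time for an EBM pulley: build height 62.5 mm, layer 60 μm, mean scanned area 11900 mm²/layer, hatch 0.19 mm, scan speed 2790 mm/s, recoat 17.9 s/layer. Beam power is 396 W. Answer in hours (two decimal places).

11.68 hours

Number of layers: 62.5 / 0.06 → 1042 (rounded up).
Scan path per layer = 11900 / 0.19 = 62631.6 mm.
Scan time per layer = 62631.6 / 2790, so 22.4486 s.
Time per layer = 22.4486 + 17.9, so 40.3486 s.
1042 layers × 40.3486 s/layer = 42043.2412 s, i.e. 11.68 hours.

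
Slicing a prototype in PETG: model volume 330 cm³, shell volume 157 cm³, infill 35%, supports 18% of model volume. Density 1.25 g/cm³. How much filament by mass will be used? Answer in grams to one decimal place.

Interior volume = 330 − 157, so 173 cm³.
Infill deposited: 0.35 × 173 → 60.55 cm³.
Support: 0.18 × 330 → 59.4 cm³.
Deposited volume = 157 + 60.55 + 59.4 = 276.95 cm³.
Mass: 276.95 × 1.25 → 346.1875 g.

346.2 g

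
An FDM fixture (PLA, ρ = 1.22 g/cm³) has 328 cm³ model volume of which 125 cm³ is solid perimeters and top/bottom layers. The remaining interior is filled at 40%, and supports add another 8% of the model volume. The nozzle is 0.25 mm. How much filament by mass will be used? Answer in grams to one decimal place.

283.6 g

Infill region: 328 − 125 → 203 cm³.
Infill volume = 0.40 × 203, so 81.2 cm³.
Support = 0.08 × 328 = 26.24 cm³.
Total printed volume = 125 + 81.2 + 26.24 = 232.44 cm³.
Mass = 232.44 × 1.22, so 283.5768 g.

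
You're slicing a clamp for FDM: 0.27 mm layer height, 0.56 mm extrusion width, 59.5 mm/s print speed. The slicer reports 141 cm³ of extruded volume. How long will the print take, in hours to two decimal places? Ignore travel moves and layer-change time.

4.35 hours

Bead cross-section: 0.27 × 0.56 → 0.1512 mm².
Total extruded path = 141000/0.1512 = 932539.7 mm.
Time extruding = 932539.7 / 59.5 = 15672.9 s.
15672.9 s = 4.35 hours.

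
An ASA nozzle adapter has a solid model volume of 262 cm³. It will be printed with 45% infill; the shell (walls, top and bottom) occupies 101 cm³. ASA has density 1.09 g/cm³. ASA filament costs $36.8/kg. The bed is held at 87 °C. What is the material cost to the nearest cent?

$6.96

Interior volume: 262 − 101 → 161 cm³.
Deposited infill = 0.45 × 161, so 72.45 cm³.
Total extruded: 101 + 72.45 → 173.45 cm³.
Mass = 173.45 × 1.09 = 189.0605 g.
Cost = 189.0605 g / 1000 × $36.8/kg = $6.96.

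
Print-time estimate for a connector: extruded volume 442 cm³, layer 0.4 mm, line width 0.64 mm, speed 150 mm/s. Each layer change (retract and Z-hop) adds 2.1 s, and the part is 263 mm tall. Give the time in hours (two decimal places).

3.58 hours

Bead cross-section = 0.4 × 0.64 = 0.256 mm².
Total extruded path = 442000/0.256 = 1726562.5 mm.
Time extruding = 1726562.5 / 150, so 11510.4 s.
Number of layers: 263 / 0.4 → 658 (rounded up).
Non-print overhead = 658 × 2.1 = 1381.8 s.
Total = 11510.4 + 1381.8 = 12892.2 s = 3.58 hours.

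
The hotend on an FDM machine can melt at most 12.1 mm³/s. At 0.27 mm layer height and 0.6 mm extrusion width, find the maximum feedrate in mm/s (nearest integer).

A = 0.27 × 0.6, so 0.162 mm².
Max speed = 12.1 / 0.162 = 74.69 ≈ 75 mm/s.

75 mm/s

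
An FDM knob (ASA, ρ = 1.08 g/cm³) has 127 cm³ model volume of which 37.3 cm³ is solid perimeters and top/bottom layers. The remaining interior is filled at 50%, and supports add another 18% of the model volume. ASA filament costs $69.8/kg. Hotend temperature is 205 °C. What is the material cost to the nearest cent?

$7.92

Infill region = 127 − 37.3, so 89.7 cm³.
Infill volume: 0.50 × 89.7 → 44.85 cm³.
Support = 0.18 × 127 = 22.86 cm³.
Total extruded = 37.3 + 44.85 + 22.86, so 105.01 cm³.
Mass: 105.01 × 1.08 → 113.4108 g.
Cost = 113.4108 g / 1000 × $69.8/kg = $7.92.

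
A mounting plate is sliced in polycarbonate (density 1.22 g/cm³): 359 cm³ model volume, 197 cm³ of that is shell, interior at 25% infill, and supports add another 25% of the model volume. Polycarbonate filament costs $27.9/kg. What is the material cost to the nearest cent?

Volume inside the shell = 359 − 197, so 162 cm³.
Infill volume = 0.25 × 162 = 40.5 cm³.
Support = 0.25 × 359 = 89.75 cm³.
Total printed volume: 197 + 40.5 + 89.75 → 327.25 cm³.
Mass = 327.25 × 1.22 = 399.245 g.
Cost = 399.245 g / 1000 × $27.9/kg = $11.14.

$11.14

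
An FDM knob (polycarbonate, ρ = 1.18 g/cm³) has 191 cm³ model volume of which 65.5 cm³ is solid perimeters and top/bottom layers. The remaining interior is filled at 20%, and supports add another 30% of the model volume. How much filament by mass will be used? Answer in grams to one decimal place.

174.5 g

Infill region: 191 − 65.5 → 125.5 cm³.
Deposited infill: 0.20 × 125.5 → 25.1 cm³.
Support = 0.30 × 191, so 57.3 cm³.
Total printed volume: 65.5 + 25.1 + 57.3 → 147.9 cm³.
Mass = 147.9 × 1.18, so 174.522 g.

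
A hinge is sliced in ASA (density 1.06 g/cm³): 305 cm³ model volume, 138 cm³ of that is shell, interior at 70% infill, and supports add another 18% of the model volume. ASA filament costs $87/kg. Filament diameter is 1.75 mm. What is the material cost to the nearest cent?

Volume inside the shell = 305 − 138 = 167 cm³.
Infill volume = 0.70 × 167, so 116.9 cm³.
Support = 0.18 × 305 = 54.9 cm³.
Deposited volume = 138 + 116.9 + 54.9 = 309.8 cm³.
Mass = 309.8 × 1.06, so 328.388 g.
At $87/kg: 328.388/1000 × 87 = $28.57.

$28.57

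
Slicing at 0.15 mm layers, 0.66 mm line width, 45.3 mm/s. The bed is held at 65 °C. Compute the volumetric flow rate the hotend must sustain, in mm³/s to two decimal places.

4.48

Bead cross-section: 0.15 × 0.66 → 0.099 mm².
Volumetric flow = 45.3 × 0.099 = 4.48 mm³/s.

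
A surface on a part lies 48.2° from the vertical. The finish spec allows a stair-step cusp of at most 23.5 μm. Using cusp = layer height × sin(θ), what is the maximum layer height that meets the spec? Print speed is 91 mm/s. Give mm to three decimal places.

0.032 mm

t = h_c / sin θ = 0.0235 / 0.7455 = 0.032 mm.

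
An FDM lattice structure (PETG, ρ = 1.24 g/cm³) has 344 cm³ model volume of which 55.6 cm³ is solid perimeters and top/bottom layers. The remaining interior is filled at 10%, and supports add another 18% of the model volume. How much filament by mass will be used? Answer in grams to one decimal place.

Interior volume: 344 − 55.6 → 288.4 cm³.
Deposited infill = 0.10 × 288.4 = 28.84 cm³.
Support: 0.18 × 344 → 61.92 cm³.
Total printed volume = 55.6 + 28.84 + 61.92, so 146.36 cm³.
Mass = 146.36 × 1.24, so 181.4864 g.

181.5 g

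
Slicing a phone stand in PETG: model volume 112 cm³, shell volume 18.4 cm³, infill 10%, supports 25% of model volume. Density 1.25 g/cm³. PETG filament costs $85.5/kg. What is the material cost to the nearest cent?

Interior volume = 112 − 18.4 = 93.6 cm³.
Deposited infill = 0.10 × 93.6 = 9.36 cm³.
Support = 0.25 × 112 = 28 cm³.
Total printed volume = 18.4 + 9.36 + 28, so 55.76 cm³.
Mass = 55.76 × 1.25, so 69.7 g.
At $85.5/kg: 69.7/1000 × 85.5 = $5.96.

$5.96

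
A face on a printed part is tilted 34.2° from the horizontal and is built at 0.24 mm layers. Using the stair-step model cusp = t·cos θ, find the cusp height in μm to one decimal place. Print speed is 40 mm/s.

Cusp = layer height × cos(34.2°) = 0.24 × 0.8271 = 0.198504 mm = 198.5 μm.

198.5 μm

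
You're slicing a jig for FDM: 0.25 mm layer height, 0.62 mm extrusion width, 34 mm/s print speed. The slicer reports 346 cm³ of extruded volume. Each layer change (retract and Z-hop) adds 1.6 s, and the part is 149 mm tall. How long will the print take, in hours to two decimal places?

Extrusion cross-section = 0.25 × 0.62 = 0.155 mm².
Toolpath length = 346 cm³ / 0.155 mm² = 346000 / 0.155 = 2232258.1 mm.
Time extruding = 2232258.1 / 34 = 65654.7 s.
Layer count = ceil(149 / 0.25) = 596.
Non-print overhead = 596 × 1.6 = 953.6 s.
Altogether 65654.7 + 953.6 = 66608.3 s, i.e. 18.50 hours.

18.50 hours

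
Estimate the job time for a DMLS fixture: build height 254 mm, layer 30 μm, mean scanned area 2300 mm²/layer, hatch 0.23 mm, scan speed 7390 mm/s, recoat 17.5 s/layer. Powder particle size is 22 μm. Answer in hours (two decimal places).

Number of layers: 254 / 0.03 → 8467 (rounded up).
Per-layer scan distance = 2300 / 0.23, so 10000 mm.
Scan time per layer: 10000 / 7390 → 1.3532 s.
Per-layer time: 1.3532 + 17.5 → 18.8532 s.
Build time = 8467 × 18.8532 = 159630.0444 s = 44.34 hours.

44.34 hours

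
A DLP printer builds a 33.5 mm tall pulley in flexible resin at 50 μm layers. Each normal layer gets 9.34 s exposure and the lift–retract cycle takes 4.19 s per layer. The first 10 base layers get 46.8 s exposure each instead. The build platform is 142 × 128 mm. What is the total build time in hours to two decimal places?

Layers = ⌈33.5/0.05⌉ = 670.
Burn-in layers: 10 × (46.8 + 4.19) → 509.9 s.
Regular layers = 660 × (9.34 + 4.19), so 8929.8 s.
Sum: 509.9 + 8929.8 = 9439.7 s → 2.62 hours.

2.62 hours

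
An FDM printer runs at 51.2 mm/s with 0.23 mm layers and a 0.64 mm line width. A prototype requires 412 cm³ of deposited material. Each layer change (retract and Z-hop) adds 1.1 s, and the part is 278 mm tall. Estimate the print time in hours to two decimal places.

Bead cross-section = 0.23 × 0.64, so 0.1472 mm².
Total extruded path = 412000/0.1472 = 2798913 mm.
Print-move time = 2798913 / 51.2, so 54666.3 s.
Layers = ⌈278/0.23⌉ = 1209.
Non-print overhead = 1209 × 1.1 = 1329.9 s.
Total = 54666.3 + 1329.9 = 55996.2 s = 15.55 hours.

15.55 hours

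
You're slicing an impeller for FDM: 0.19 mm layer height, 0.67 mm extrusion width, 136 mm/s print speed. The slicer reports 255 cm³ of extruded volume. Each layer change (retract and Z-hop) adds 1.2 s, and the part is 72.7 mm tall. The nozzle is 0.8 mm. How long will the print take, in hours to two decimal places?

4.22 hours

Extrusion cross-section = 0.19 × 0.67, so 0.1273 mm².
Toolpath length = 255 cm³ / 0.1273 mm² = 255000 / 0.1273 = 2003142.2 mm.
Print-move time: 2003142.2 / 136 → 14729 s.
Number of layers: 72.7 / 0.19 → 383 (rounded up).
Z-hop total: 383 × 1.2 → 459.6 s.
Altogether 14729 + 459.6 = 15188.6 s, i.e. 4.22 hours.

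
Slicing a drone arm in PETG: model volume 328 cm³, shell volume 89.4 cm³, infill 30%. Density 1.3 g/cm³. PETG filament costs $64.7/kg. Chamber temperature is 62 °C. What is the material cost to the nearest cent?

Infill region = 328 − 89.4 = 238.6 cm³.
Deposited infill = 0.30 × 238.6, so 71.58 cm³.
Total printed volume: 89.4 + 71.58 → 160.98 cm³.
Mass: 160.98 × 1.3 → 209.274 g.
Cost = 209.274 g / 1000 × $64.7/kg = $13.54.

$13.54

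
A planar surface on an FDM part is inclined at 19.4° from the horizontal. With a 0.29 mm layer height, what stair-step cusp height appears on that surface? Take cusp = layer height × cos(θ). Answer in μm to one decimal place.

cos(19.4°) = 0.9432, so cusp = 0.29 × 0.9432 = 0.273528 mm → 273.5 μm.

273.5 μm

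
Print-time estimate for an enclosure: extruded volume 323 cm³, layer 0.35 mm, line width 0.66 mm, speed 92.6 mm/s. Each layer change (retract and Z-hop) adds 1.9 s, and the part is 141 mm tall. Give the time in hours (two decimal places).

Line area = 0.35 × 0.66 = 0.231 mm².
Toolpath length = 323 cm³ / 0.231 mm² = 323000 / 0.231 = 1398268.4 mm.
Print-move time: 1398268.4 / 92.6 → 15100.1 s.
Layer count = ceil(141 / 0.35) = 403.
Layer-change overhead: 403 × 1.9 → 765.7 s.
Total = 15100.1 + 765.7 = 15865.8 s = 4.41 hours.

4.41 hours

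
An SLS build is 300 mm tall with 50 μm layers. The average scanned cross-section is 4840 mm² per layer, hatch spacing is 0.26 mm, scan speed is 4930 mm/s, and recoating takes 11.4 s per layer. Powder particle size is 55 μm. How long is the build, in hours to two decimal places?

Number of layers: 300 / 0.05 → 6000 (rounded up).
Per-layer scan distance: 4840 / 0.26 → 18615.4 mm.
Scan time per layer: 18615.4 / 4930 → 3.7759 s.
Per-layer time = 3.7759 + 11.4 = 15.1759 s.
Total: 6000 × 15.1759 s = 91055.4 s → 25.29 hours.

25.29 hours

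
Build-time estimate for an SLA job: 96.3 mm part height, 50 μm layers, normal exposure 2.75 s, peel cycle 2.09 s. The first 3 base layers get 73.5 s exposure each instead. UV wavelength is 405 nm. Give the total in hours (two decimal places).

Layer count = ceil(96.3 / 0.05) = 1926.
Base layers = 3 × (73.5 + 2.09), so 226.77 s.
Regular layers = 1923 × (2.75 + 2.09), so 9307.32 s.
Sum: 226.77 + 9307.32 = 9534.09 s → 2.65 hours.

2.65 hours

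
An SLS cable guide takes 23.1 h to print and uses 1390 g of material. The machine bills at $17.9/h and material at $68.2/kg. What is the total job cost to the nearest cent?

$508.29

Machine cost: 17.9 × 23.1 → $413.49.
Material charge = 68.2 × 1390/1000, so $94.798.
Total = 413.49 + 94.798 = 508.288 ≈ $508.29.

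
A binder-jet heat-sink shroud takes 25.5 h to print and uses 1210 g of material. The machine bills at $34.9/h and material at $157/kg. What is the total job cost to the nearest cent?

Machine cost = 34.9 × 25.5, so $889.95.
Feedstock cost = 157 × 1210/1000, so $189.97.
Total = 889.95 + 189.97 = $1079.92.

$1079.92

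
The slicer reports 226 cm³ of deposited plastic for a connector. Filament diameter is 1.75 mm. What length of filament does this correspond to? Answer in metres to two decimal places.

93.96 m

A = π r² = π × 0.875² = 2.4053 mm².
Length = 226 cm³ / 2.4053 mm² = 226000 / 2.4053 = 93959.17 mm = 93.96 m.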